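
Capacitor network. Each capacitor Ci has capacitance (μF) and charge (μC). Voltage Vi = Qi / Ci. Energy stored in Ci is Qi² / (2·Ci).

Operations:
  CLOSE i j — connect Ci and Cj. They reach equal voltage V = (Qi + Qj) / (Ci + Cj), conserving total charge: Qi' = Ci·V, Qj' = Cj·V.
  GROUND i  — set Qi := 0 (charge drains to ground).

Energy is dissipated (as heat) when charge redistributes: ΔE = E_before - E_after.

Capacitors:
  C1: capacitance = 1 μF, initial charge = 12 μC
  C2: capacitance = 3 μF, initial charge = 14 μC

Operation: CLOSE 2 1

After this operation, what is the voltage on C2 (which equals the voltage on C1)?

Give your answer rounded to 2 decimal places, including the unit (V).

Answer: 6.50 V

Derivation:
Initial: C1(1μF, Q=12μC, V=12.00V), C2(3μF, Q=14μC, V=4.67V)
Op 1: CLOSE 2-1: Q_total=26.00, C_total=4.00, V=6.50; Q2=19.50, Q1=6.50; dissipated=20.167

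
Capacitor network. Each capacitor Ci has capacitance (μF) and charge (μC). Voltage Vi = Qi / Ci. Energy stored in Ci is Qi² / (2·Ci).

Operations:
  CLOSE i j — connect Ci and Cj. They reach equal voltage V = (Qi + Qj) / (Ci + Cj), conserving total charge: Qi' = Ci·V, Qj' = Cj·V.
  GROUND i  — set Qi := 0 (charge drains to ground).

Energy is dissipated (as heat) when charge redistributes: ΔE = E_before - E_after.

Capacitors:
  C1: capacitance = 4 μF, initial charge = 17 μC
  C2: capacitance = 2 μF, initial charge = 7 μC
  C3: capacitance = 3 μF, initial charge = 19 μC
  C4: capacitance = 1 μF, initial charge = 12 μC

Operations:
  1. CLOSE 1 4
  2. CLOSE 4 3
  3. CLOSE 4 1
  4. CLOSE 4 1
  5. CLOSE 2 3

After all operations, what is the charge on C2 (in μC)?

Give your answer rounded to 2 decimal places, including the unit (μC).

Initial: C1(4μF, Q=17μC, V=4.25V), C2(2μF, Q=7μC, V=3.50V), C3(3μF, Q=19μC, V=6.33V), C4(1μF, Q=12μC, V=12.00V)
Op 1: CLOSE 1-4: Q_total=29.00, C_total=5.00, V=5.80; Q1=23.20, Q4=5.80; dissipated=24.025
Op 2: CLOSE 4-3: Q_total=24.80, C_total=4.00, V=6.20; Q4=6.20, Q3=18.60; dissipated=0.107
Op 3: CLOSE 4-1: Q_total=29.40, C_total=5.00, V=5.88; Q4=5.88, Q1=23.52; dissipated=0.064
Op 4: CLOSE 4-1: Q_total=29.40, C_total=5.00, V=5.88; Q4=5.88, Q1=23.52; dissipated=0.000
Op 5: CLOSE 2-3: Q_total=25.60, C_total=5.00, V=5.12; Q2=10.24, Q3=15.36; dissipated=4.374
Final charges: Q1=23.52, Q2=10.24, Q3=15.36, Q4=5.88

Answer: 10.24 μC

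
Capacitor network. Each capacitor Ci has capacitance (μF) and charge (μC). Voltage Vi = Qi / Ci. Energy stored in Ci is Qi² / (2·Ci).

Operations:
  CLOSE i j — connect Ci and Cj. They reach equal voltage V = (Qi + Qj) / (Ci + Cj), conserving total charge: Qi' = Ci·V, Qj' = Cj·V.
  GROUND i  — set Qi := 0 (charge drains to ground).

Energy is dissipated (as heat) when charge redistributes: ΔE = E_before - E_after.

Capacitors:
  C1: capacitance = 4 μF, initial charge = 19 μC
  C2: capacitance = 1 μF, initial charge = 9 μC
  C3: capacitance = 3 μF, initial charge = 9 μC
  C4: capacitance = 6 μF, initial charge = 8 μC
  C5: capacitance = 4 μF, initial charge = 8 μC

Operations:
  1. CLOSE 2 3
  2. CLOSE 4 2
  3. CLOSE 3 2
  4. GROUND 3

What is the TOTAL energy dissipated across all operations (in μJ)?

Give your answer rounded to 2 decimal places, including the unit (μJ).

Initial: C1(4μF, Q=19μC, V=4.75V), C2(1μF, Q=9μC, V=9.00V), C3(3μF, Q=9μC, V=3.00V), C4(6μF, Q=8μC, V=1.33V), C5(4μF, Q=8μC, V=2.00V)
Op 1: CLOSE 2-3: Q_total=18.00, C_total=4.00, V=4.50; Q2=4.50, Q3=13.50; dissipated=13.500
Op 2: CLOSE 4-2: Q_total=12.50, C_total=7.00, V=1.79; Q4=10.71, Q2=1.79; dissipated=4.298
Op 3: CLOSE 3-2: Q_total=15.29, C_total=4.00, V=3.82; Q3=11.46, Q2=3.82; dissipated=2.763
Op 4: GROUND 3: Q3=0; energy lost=21.905
Total dissipated: 42.465 μJ

Answer: 42.47 μJ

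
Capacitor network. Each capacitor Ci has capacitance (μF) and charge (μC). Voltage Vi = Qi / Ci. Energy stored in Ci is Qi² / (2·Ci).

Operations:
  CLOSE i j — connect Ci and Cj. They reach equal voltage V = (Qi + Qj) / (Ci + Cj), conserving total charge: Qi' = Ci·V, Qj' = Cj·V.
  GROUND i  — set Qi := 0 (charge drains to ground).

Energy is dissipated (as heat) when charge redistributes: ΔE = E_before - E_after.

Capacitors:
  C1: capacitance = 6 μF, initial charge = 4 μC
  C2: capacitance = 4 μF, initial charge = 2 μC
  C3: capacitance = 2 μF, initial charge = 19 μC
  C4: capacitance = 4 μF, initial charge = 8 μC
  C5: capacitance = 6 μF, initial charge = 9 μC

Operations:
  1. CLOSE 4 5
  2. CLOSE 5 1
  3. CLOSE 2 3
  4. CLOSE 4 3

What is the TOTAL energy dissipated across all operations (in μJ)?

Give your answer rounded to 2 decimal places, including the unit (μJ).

Initial: C1(6μF, Q=4μC, V=0.67V), C2(4μF, Q=2μC, V=0.50V), C3(2μF, Q=19μC, V=9.50V), C4(4μF, Q=8μC, V=2.00V), C5(6μF, Q=9μC, V=1.50V)
Op 1: CLOSE 4-5: Q_total=17.00, C_total=10.00, V=1.70; Q4=6.80, Q5=10.20; dissipated=0.300
Op 2: CLOSE 5-1: Q_total=14.20, C_total=12.00, V=1.18; Q5=7.10, Q1=7.10; dissipated=1.602
Op 3: CLOSE 2-3: Q_total=21.00, C_total=6.00, V=3.50; Q2=14.00, Q3=7.00; dissipated=54.000
Op 4: CLOSE 4-3: Q_total=13.80, C_total=6.00, V=2.30; Q4=9.20, Q3=4.60; dissipated=2.160
Total dissipated: 58.062 μJ

Answer: 58.06 μJ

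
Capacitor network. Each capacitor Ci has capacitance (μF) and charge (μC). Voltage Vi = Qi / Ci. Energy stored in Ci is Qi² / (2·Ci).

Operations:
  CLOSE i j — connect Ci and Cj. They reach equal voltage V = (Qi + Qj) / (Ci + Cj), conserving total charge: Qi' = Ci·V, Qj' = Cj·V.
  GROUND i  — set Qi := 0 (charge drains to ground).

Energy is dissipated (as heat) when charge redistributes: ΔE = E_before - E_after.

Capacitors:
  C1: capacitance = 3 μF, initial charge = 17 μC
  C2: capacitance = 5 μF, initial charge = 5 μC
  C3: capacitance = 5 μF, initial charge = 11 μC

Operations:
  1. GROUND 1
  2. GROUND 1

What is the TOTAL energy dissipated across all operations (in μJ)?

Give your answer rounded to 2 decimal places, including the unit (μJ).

Answer: 48.17 μJ

Derivation:
Initial: C1(3μF, Q=17μC, V=5.67V), C2(5μF, Q=5μC, V=1.00V), C3(5μF, Q=11μC, V=2.20V)
Op 1: GROUND 1: Q1=0; energy lost=48.167
Op 2: GROUND 1: Q1=0; energy lost=0.000
Total dissipated: 48.167 μJ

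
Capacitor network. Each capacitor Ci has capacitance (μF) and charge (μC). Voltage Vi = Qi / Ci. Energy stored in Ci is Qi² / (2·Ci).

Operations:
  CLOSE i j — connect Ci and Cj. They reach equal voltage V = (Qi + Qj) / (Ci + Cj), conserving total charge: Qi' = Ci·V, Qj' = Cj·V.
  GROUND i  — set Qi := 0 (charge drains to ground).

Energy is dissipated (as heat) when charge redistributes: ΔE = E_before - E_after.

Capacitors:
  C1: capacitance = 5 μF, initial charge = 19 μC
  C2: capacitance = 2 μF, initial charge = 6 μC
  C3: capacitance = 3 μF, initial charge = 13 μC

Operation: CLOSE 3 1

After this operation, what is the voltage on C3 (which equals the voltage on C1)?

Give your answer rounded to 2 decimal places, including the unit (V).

Answer: 4.00 V

Derivation:
Initial: C1(5μF, Q=19μC, V=3.80V), C2(2μF, Q=6μC, V=3.00V), C3(3μF, Q=13μC, V=4.33V)
Op 1: CLOSE 3-1: Q_total=32.00, C_total=8.00, V=4.00; Q3=12.00, Q1=20.00; dissipated=0.267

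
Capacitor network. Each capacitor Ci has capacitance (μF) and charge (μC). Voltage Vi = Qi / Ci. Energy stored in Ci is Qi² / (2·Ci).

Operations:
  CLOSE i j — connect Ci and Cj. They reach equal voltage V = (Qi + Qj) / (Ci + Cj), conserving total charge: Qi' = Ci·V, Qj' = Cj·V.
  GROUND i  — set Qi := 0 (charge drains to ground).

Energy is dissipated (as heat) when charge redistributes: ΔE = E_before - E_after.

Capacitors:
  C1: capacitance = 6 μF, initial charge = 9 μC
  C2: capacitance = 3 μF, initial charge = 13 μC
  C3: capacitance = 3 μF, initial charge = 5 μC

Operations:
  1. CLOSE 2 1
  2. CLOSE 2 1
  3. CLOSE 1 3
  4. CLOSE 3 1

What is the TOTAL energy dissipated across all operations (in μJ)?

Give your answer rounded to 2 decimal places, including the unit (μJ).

Initial: C1(6μF, Q=9μC, V=1.50V), C2(3μF, Q=13μC, V=4.33V), C3(3μF, Q=5μC, V=1.67V)
Op 1: CLOSE 2-1: Q_total=22.00, C_total=9.00, V=2.44; Q2=7.33, Q1=14.67; dissipated=8.028
Op 2: CLOSE 2-1: Q_total=22.00, C_total=9.00, V=2.44; Q2=7.33, Q1=14.67; dissipated=0.000
Op 3: CLOSE 1-3: Q_total=19.67, C_total=9.00, V=2.19; Q1=13.11, Q3=6.56; dissipated=0.605
Op 4: CLOSE 3-1: Q_total=19.67, C_total=9.00, V=2.19; Q3=6.56, Q1=13.11; dissipated=0.000
Total dissipated: 8.633 μJ

Answer: 8.63 μJ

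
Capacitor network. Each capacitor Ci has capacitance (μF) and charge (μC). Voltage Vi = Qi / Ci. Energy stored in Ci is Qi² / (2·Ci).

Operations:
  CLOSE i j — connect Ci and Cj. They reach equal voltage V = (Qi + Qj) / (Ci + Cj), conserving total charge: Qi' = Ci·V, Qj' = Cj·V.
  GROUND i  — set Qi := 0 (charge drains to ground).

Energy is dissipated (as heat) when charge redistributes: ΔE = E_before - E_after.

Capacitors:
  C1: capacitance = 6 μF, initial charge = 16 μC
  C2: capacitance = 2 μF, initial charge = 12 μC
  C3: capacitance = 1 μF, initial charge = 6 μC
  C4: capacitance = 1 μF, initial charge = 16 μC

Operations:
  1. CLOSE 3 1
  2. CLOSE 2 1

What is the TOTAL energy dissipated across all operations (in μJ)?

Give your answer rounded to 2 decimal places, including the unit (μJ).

Answer: 10.88 μJ

Derivation:
Initial: C1(6μF, Q=16μC, V=2.67V), C2(2μF, Q=12μC, V=6.00V), C3(1μF, Q=6μC, V=6.00V), C4(1μF, Q=16μC, V=16.00V)
Op 1: CLOSE 3-1: Q_total=22.00, C_total=7.00, V=3.14; Q3=3.14, Q1=18.86; dissipated=4.762
Op 2: CLOSE 2-1: Q_total=30.86, C_total=8.00, V=3.86; Q2=7.71, Q1=23.14; dissipated=6.122
Total dissipated: 10.884 μJ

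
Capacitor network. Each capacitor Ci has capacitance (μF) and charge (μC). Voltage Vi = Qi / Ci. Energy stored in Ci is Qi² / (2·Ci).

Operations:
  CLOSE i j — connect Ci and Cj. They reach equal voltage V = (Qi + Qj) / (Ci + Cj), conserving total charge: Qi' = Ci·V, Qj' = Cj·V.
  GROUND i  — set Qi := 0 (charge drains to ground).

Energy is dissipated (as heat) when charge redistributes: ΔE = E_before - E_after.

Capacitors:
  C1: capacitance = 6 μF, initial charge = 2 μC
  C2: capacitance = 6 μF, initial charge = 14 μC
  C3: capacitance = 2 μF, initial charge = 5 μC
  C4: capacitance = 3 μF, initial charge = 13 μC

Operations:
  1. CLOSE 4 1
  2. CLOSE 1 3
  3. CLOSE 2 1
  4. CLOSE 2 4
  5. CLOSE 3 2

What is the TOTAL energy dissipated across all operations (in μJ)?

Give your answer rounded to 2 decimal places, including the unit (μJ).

Initial: C1(6μF, Q=2μC, V=0.33V), C2(6μF, Q=14μC, V=2.33V), C3(2μF, Q=5μC, V=2.50V), C4(3μF, Q=13μC, V=4.33V)
Op 1: CLOSE 4-1: Q_total=15.00, C_total=9.00, V=1.67; Q4=5.00, Q1=10.00; dissipated=16.000
Op 2: CLOSE 1-3: Q_total=15.00, C_total=8.00, V=1.88; Q1=11.25, Q3=3.75; dissipated=0.521
Op 3: CLOSE 2-1: Q_total=25.25, C_total=12.00, V=2.10; Q2=12.62, Q1=12.62; dissipated=0.315
Op 4: CLOSE 2-4: Q_total=17.62, C_total=9.00, V=1.96; Q2=11.75, Q4=5.88; dissipated=0.191
Op 5: CLOSE 3-2: Q_total=15.50, C_total=8.00, V=1.94; Q3=3.88, Q2=11.62; dissipated=0.005
Total dissipated: 17.033 μJ

Answer: 17.03 μJ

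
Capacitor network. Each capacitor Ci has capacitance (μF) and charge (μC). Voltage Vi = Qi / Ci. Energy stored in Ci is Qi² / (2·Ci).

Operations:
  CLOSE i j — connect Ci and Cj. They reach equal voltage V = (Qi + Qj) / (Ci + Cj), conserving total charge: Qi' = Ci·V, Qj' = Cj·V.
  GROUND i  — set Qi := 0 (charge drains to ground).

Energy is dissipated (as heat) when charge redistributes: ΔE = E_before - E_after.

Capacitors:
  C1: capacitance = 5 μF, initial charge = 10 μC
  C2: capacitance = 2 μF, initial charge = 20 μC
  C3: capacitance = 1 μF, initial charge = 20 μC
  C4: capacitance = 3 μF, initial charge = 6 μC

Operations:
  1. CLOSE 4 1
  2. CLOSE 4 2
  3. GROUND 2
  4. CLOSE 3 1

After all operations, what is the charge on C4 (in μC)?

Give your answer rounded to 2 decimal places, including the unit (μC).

Answer: 15.60 μC

Derivation:
Initial: C1(5μF, Q=10μC, V=2.00V), C2(2μF, Q=20μC, V=10.00V), C3(1μF, Q=20μC, V=20.00V), C4(3μF, Q=6μC, V=2.00V)
Op 1: CLOSE 4-1: Q_total=16.00, C_total=8.00, V=2.00; Q4=6.00, Q1=10.00; dissipated=0.000
Op 2: CLOSE 4-2: Q_total=26.00, C_total=5.00, V=5.20; Q4=15.60, Q2=10.40; dissipated=38.400
Op 3: GROUND 2: Q2=0; energy lost=27.040
Op 4: CLOSE 3-1: Q_total=30.00, C_total=6.00, V=5.00; Q3=5.00, Q1=25.00; dissipated=135.000
Final charges: Q1=25.00, Q2=0.00, Q3=5.00, Q4=15.60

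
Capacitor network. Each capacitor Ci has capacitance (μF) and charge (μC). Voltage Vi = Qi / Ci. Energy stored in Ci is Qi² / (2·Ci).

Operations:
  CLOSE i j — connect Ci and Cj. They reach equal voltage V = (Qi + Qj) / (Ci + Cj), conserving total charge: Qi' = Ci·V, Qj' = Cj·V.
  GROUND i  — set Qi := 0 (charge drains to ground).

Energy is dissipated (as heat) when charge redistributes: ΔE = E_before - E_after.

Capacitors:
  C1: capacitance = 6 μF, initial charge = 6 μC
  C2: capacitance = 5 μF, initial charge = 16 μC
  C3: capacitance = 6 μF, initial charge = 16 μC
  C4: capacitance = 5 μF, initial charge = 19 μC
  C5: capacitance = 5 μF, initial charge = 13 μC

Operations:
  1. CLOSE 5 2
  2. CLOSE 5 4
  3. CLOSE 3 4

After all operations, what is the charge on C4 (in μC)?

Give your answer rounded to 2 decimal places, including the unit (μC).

Initial: C1(6μF, Q=6μC, V=1.00V), C2(5μF, Q=16μC, V=3.20V), C3(6μF, Q=16μC, V=2.67V), C4(5μF, Q=19μC, V=3.80V), C5(5μF, Q=13μC, V=2.60V)
Op 1: CLOSE 5-2: Q_total=29.00, C_total=10.00, V=2.90; Q5=14.50, Q2=14.50; dissipated=0.450
Op 2: CLOSE 5-4: Q_total=33.50, C_total=10.00, V=3.35; Q5=16.75, Q4=16.75; dissipated=1.012
Op 3: CLOSE 3-4: Q_total=32.75, C_total=11.00, V=2.98; Q3=17.86, Q4=14.89; dissipated=0.637
Final charges: Q1=6.00, Q2=14.50, Q3=17.86, Q4=14.89, Q5=16.75

Answer: 14.89 μC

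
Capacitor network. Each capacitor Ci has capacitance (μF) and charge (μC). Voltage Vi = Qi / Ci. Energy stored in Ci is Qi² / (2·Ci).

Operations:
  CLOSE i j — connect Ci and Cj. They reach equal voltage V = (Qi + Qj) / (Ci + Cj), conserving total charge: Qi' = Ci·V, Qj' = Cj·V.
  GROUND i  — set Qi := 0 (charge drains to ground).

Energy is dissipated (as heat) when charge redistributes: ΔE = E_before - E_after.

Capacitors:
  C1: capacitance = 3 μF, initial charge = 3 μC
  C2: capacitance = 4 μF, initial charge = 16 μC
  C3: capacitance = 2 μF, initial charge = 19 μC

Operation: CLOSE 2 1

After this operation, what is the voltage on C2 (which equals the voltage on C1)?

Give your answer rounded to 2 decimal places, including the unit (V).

Initial: C1(3μF, Q=3μC, V=1.00V), C2(4μF, Q=16μC, V=4.00V), C3(2μF, Q=19μC, V=9.50V)
Op 1: CLOSE 2-1: Q_total=19.00, C_total=7.00, V=2.71; Q2=10.86, Q1=8.14; dissipated=7.714

Answer: 2.71 V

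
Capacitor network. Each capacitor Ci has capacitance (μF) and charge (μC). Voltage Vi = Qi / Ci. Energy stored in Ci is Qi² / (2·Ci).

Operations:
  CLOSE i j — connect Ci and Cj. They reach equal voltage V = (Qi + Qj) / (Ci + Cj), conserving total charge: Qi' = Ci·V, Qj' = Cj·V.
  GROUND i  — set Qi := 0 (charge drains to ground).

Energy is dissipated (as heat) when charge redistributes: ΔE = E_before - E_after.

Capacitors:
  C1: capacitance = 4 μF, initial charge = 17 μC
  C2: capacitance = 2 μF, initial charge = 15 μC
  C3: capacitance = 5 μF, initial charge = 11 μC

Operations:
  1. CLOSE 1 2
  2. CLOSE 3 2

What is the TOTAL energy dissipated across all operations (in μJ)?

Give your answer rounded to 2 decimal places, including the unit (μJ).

Answer: 14.05 μJ

Derivation:
Initial: C1(4μF, Q=17μC, V=4.25V), C2(2μF, Q=15μC, V=7.50V), C3(5μF, Q=11μC, V=2.20V)
Op 1: CLOSE 1-2: Q_total=32.00, C_total=6.00, V=5.33; Q1=21.33, Q2=10.67; dissipated=7.042
Op 2: CLOSE 3-2: Q_total=21.67, C_total=7.00, V=3.10; Q3=15.48, Q2=6.19; dissipated=7.013
Total dissipated: 14.054 μJ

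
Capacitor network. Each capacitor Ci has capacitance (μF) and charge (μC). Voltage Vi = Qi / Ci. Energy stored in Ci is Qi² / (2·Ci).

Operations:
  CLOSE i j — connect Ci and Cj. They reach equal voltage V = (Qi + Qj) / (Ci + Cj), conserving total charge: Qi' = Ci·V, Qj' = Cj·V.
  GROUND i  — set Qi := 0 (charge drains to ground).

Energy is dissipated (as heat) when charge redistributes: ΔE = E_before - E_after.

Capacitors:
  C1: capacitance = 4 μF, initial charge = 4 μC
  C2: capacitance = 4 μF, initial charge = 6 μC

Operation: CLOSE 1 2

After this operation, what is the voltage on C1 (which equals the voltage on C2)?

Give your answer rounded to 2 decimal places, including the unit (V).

Initial: C1(4μF, Q=4μC, V=1.00V), C2(4μF, Q=6μC, V=1.50V)
Op 1: CLOSE 1-2: Q_total=10.00, C_total=8.00, V=1.25; Q1=5.00, Q2=5.00; dissipated=0.250

Answer: 1.25 V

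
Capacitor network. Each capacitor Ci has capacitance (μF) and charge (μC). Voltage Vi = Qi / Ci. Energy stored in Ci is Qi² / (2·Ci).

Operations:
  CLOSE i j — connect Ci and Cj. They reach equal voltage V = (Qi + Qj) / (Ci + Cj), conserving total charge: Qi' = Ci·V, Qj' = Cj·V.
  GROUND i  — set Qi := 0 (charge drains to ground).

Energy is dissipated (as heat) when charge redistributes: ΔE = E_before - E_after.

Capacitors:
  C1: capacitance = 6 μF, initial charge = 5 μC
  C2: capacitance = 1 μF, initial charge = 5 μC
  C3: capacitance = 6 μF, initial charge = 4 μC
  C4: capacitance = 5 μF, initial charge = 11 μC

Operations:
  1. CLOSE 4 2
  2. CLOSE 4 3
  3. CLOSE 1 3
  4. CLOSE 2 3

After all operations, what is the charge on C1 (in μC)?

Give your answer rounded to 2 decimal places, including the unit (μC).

Initial: C1(6μF, Q=5μC, V=0.83V), C2(1μF, Q=5μC, V=5.00V), C3(6μF, Q=4μC, V=0.67V), C4(5μF, Q=11μC, V=2.20V)
Op 1: CLOSE 4-2: Q_total=16.00, C_total=6.00, V=2.67; Q4=13.33, Q2=2.67; dissipated=3.267
Op 2: CLOSE 4-3: Q_total=17.33, C_total=11.00, V=1.58; Q4=7.88, Q3=9.45; dissipated=5.455
Op 3: CLOSE 1-3: Q_total=14.45, C_total=12.00, V=1.20; Q1=7.23, Q3=7.23; dissipated=0.827
Op 4: CLOSE 2-3: Q_total=9.89, C_total=7.00, V=1.41; Q2=1.41, Q3=8.48; dissipated=0.916
Final charges: Q1=7.23, Q2=1.41, Q3=8.48, Q4=7.88

Answer: 7.23 μC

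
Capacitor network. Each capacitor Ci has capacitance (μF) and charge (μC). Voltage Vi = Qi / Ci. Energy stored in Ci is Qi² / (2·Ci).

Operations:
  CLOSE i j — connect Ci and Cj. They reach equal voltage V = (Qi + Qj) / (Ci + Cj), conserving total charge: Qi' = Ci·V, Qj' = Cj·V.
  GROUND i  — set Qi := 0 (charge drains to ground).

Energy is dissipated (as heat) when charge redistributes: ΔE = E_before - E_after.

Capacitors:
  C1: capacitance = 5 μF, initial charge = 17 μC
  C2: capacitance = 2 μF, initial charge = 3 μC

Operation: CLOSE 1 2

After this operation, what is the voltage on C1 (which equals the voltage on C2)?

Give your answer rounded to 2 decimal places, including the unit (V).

Initial: C1(5μF, Q=17μC, V=3.40V), C2(2μF, Q=3μC, V=1.50V)
Op 1: CLOSE 1-2: Q_total=20.00, C_total=7.00, V=2.86; Q1=14.29, Q2=5.71; dissipated=2.579

Answer: 2.86 V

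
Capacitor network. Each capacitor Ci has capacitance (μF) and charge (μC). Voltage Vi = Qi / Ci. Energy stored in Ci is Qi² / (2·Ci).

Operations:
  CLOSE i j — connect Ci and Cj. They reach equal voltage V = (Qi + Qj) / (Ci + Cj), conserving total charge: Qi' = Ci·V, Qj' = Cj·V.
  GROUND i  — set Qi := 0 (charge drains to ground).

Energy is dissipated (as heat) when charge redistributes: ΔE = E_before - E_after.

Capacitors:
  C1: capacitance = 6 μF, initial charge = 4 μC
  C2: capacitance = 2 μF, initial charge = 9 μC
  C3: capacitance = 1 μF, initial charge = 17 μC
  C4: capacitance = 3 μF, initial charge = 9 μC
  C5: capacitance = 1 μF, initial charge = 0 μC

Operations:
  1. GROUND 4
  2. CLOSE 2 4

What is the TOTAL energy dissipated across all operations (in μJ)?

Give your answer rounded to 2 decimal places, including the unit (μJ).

Answer: 25.65 μJ

Derivation:
Initial: C1(6μF, Q=4μC, V=0.67V), C2(2μF, Q=9μC, V=4.50V), C3(1μF, Q=17μC, V=17.00V), C4(3μF, Q=9μC, V=3.00V), C5(1μF, Q=0μC, V=0.00V)
Op 1: GROUND 4: Q4=0; energy lost=13.500
Op 2: CLOSE 2-4: Q_total=9.00, C_total=5.00, V=1.80; Q2=3.60, Q4=5.40; dissipated=12.150
Total dissipated: 25.650 μJ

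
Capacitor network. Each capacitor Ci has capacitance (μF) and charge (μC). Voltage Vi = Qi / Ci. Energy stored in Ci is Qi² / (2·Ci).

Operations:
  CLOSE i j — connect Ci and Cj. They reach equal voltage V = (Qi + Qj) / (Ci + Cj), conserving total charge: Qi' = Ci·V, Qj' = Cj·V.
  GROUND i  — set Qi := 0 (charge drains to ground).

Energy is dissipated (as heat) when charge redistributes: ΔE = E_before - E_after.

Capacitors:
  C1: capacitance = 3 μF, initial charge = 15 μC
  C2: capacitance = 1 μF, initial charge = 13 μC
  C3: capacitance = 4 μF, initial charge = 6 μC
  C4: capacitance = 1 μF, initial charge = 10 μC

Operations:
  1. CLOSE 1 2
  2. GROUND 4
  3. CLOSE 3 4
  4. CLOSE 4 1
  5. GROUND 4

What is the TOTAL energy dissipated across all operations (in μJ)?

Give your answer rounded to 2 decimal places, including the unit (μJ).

Initial: C1(3μF, Q=15μC, V=5.00V), C2(1μF, Q=13μC, V=13.00V), C3(4μF, Q=6μC, V=1.50V), C4(1μF, Q=10μC, V=10.00V)
Op 1: CLOSE 1-2: Q_total=28.00, C_total=4.00, V=7.00; Q1=21.00, Q2=7.00; dissipated=24.000
Op 2: GROUND 4: Q4=0; energy lost=50.000
Op 3: CLOSE 3-4: Q_total=6.00, C_total=5.00, V=1.20; Q3=4.80, Q4=1.20; dissipated=0.900
Op 4: CLOSE 4-1: Q_total=22.20, C_total=4.00, V=5.55; Q4=5.55, Q1=16.65; dissipated=12.615
Op 5: GROUND 4: Q4=0; energy lost=15.401
Total dissipated: 102.916 μJ

Answer: 102.92 μJ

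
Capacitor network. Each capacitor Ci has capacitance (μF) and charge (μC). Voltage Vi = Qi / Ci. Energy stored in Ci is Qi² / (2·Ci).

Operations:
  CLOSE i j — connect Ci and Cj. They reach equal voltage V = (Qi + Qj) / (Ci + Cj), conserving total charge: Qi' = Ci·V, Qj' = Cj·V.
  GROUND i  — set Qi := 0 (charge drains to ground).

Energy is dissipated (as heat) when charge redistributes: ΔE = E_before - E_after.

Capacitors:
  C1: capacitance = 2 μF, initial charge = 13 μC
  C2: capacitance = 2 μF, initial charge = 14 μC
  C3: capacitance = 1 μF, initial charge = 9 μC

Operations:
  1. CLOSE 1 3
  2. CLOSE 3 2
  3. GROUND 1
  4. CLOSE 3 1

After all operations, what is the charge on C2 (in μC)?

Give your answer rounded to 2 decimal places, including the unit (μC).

Initial: C1(2μF, Q=13μC, V=6.50V), C2(2μF, Q=14μC, V=7.00V), C3(1μF, Q=9μC, V=9.00V)
Op 1: CLOSE 1-3: Q_total=22.00, C_total=3.00, V=7.33; Q1=14.67, Q3=7.33; dissipated=2.083
Op 2: CLOSE 3-2: Q_total=21.33, C_total=3.00, V=7.11; Q3=7.11, Q2=14.22; dissipated=0.037
Op 3: GROUND 1: Q1=0; energy lost=53.778
Op 4: CLOSE 3-1: Q_total=7.11, C_total=3.00, V=2.37; Q3=2.37, Q1=4.74; dissipated=16.856
Final charges: Q1=4.74, Q2=14.22, Q3=2.37

Answer: 14.22 μC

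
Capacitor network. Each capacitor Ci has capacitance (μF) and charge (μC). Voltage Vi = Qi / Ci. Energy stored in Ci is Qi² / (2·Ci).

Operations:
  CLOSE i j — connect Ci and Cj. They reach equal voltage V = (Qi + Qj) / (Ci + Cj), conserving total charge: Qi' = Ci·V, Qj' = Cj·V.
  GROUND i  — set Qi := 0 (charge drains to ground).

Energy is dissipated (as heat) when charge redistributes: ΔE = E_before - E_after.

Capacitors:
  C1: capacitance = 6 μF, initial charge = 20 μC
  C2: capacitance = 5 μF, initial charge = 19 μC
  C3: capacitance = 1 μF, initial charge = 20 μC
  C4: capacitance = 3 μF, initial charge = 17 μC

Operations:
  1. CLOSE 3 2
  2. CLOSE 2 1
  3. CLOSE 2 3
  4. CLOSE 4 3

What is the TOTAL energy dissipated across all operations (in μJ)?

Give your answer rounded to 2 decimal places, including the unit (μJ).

Initial: C1(6μF, Q=20μC, V=3.33V), C2(5μF, Q=19μC, V=3.80V), C3(1μF, Q=20μC, V=20.00V), C4(3μF, Q=17μC, V=5.67V)
Op 1: CLOSE 3-2: Q_total=39.00, C_total=6.00, V=6.50; Q3=6.50, Q2=32.50; dissipated=109.350
Op 2: CLOSE 2-1: Q_total=52.50, C_total=11.00, V=4.77; Q2=23.86, Q1=28.64; dissipated=13.674
Op 3: CLOSE 2-3: Q_total=30.36, C_total=6.00, V=5.06; Q2=25.30, Q3=5.06; dissipated=1.243
Op 4: CLOSE 4-3: Q_total=22.06, C_total=4.00, V=5.52; Q4=16.55, Q3=5.52; dissipated=0.138
Total dissipated: 124.405 μJ

Answer: 124.41 μJ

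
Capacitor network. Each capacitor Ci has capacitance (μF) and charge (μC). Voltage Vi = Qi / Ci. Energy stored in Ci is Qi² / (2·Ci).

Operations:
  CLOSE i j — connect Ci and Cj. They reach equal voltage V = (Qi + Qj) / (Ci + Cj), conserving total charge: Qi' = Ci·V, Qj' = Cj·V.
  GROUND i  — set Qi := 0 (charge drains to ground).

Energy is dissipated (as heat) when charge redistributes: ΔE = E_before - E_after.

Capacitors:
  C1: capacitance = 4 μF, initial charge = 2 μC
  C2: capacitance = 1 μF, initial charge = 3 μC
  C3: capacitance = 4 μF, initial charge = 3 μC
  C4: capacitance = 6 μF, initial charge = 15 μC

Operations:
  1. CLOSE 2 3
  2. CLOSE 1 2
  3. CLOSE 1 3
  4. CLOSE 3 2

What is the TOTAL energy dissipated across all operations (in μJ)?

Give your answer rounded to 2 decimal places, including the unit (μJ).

Initial: C1(4μF, Q=2μC, V=0.50V), C2(1μF, Q=3μC, V=3.00V), C3(4μF, Q=3μC, V=0.75V), C4(6μF, Q=15μC, V=2.50V)
Op 1: CLOSE 2-3: Q_total=6.00, C_total=5.00, V=1.20; Q2=1.20, Q3=4.80; dissipated=2.025
Op 2: CLOSE 1-2: Q_total=3.20, C_total=5.00, V=0.64; Q1=2.56, Q2=0.64; dissipated=0.196
Op 3: CLOSE 1-3: Q_total=7.36, C_total=8.00, V=0.92; Q1=3.68, Q3=3.68; dissipated=0.314
Op 4: CLOSE 3-2: Q_total=4.32, C_total=5.00, V=0.86; Q3=3.46, Q2=0.86; dissipated=0.031
Total dissipated: 2.566 μJ

Answer: 2.57 μJ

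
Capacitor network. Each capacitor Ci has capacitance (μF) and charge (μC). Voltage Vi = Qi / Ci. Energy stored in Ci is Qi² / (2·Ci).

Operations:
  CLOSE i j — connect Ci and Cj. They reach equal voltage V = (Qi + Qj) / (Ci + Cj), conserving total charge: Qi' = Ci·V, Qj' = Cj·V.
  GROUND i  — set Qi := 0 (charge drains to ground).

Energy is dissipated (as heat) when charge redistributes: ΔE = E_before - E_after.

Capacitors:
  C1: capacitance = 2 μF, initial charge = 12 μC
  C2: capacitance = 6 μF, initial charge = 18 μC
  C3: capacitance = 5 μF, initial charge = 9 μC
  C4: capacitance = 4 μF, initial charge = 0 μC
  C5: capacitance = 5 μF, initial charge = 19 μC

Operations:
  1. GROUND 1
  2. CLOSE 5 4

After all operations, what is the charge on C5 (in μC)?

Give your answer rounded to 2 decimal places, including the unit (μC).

Initial: C1(2μF, Q=12μC, V=6.00V), C2(6μF, Q=18μC, V=3.00V), C3(5μF, Q=9μC, V=1.80V), C4(4μF, Q=0μC, V=0.00V), C5(5μF, Q=19μC, V=3.80V)
Op 1: GROUND 1: Q1=0; energy lost=36.000
Op 2: CLOSE 5-4: Q_total=19.00, C_total=9.00, V=2.11; Q5=10.56, Q4=8.44; dissipated=16.044
Final charges: Q1=0.00, Q2=18.00, Q3=9.00, Q4=8.44, Q5=10.56

Answer: 10.56 μC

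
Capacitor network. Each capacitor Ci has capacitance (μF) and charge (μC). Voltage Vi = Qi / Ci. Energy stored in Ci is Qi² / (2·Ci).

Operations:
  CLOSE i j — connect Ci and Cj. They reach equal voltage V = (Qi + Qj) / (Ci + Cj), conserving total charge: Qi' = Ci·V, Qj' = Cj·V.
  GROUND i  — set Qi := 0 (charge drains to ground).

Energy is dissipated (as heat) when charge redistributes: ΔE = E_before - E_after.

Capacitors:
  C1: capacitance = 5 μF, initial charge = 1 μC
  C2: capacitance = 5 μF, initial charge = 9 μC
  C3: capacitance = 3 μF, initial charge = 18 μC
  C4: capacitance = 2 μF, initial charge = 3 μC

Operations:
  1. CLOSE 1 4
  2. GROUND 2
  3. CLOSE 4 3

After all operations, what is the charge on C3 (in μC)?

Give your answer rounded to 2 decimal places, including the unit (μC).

Answer: 11.49 μC

Derivation:
Initial: C1(5μF, Q=1μC, V=0.20V), C2(5μF, Q=9μC, V=1.80V), C3(3μF, Q=18μC, V=6.00V), C4(2μF, Q=3μC, V=1.50V)
Op 1: CLOSE 1-4: Q_total=4.00, C_total=7.00, V=0.57; Q1=2.86, Q4=1.14; dissipated=1.207
Op 2: GROUND 2: Q2=0; energy lost=8.100
Op 3: CLOSE 4-3: Q_total=19.14, C_total=5.00, V=3.83; Q4=7.66, Q3=11.49; dissipated=17.682
Final charges: Q1=2.86, Q2=0.00, Q3=11.49, Q4=7.66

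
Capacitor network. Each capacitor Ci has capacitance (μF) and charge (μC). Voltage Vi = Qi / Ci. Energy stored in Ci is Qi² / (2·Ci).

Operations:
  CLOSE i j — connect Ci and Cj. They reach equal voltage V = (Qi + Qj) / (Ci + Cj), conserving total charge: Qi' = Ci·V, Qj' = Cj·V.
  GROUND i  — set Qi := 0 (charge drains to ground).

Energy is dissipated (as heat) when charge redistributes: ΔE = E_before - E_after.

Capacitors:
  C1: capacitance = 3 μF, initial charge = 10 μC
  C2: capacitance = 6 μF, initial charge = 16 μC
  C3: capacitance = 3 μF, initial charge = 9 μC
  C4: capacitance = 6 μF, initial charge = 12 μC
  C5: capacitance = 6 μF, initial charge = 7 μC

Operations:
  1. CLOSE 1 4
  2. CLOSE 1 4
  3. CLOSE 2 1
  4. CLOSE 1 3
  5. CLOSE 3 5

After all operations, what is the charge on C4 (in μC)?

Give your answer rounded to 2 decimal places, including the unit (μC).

Answer: 14.67 μC

Derivation:
Initial: C1(3μF, Q=10μC, V=3.33V), C2(6μF, Q=16μC, V=2.67V), C3(3μF, Q=9μC, V=3.00V), C4(6μF, Q=12μC, V=2.00V), C5(6μF, Q=7μC, V=1.17V)
Op 1: CLOSE 1-4: Q_total=22.00, C_total=9.00, V=2.44; Q1=7.33, Q4=14.67; dissipated=1.778
Op 2: CLOSE 1-4: Q_total=22.00, C_total=9.00, V=2.44; Q1=7.33, Q4=14.67; dissipated=0.000
Op 3: CLOSE 2-1: Q_total=23.33, C_total=9.00, V=2.59; Q2=15.56, Q1=7.78; dissipated=0.049
Op 4: CLOSE 1-3: Q_total=16.78, C_total=6.00, V=2.80; Q1=8.39, Q3=8.39; dissipated=0.124
Op 5: CLOSE 3-5: Q_total=15.39, C_total=9.00, V=1.71; Q3=5.13, Q5=10.26; dissipated=2.656
Final charges: Q1=8.39, Q2=15.56, Q3=5.13, Q4=14.67, Q5=10.26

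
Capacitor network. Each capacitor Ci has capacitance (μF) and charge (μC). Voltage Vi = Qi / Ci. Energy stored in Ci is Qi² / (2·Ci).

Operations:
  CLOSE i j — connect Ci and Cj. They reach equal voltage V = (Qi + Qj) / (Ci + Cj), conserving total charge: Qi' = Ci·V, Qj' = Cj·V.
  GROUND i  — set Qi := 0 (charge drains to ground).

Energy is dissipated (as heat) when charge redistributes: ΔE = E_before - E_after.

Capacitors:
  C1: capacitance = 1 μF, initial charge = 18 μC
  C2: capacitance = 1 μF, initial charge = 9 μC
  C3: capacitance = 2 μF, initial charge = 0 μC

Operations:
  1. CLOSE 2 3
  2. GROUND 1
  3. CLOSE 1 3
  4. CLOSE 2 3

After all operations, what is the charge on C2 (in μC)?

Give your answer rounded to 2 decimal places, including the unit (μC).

Answer: 2.33 μC

Derivation:
Initial: C1(1μF, Q=18μC, V=18.00V), C2(1μF, Q=9μC, V=9.00V), C3(2μF, Q=0μC, V=0.00V)
Op 1: CLOSE 2-3: Q_total=9.00, C_total=3.00, V=3.00; Q2=3.00, Q3=6.00; dissipated=27.000
Op 2: GROUND 1: Q1=0; energy lost=162.000
Op 3: CLOSE 1-3: Q_total=6.00, C_total=3.00, V=2.00; Q1=2.00, Q3=4.00; dissipated=3.000
Op 4: CLOSE 2-3: Q_total=7.00, C_total=3.00, V=2.33; Q2=2.33, Q3=4.67; dissipated=0.333
Final charges: Q1=2.00, Q2=2.33, Q3=4.67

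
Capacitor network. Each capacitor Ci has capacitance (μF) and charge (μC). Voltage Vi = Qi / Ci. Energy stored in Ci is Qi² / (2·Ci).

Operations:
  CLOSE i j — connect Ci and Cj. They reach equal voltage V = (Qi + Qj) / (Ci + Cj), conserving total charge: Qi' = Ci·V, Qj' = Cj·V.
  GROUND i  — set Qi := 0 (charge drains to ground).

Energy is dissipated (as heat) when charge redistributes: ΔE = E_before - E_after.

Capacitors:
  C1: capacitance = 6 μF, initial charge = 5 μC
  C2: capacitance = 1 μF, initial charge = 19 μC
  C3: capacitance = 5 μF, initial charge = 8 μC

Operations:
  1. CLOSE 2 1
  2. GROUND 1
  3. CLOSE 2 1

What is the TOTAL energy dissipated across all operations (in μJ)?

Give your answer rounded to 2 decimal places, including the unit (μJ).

Initial: C1(6μF, Q=5μC, V=0.83V), C2(1μF, Q=19μC, V=19.00V), C3(5μF, Q=8μC, V=1.60V)
Op 1: CLOSE 2-1: Q_total=24.00, C_total=7.00, V=3.43; Q2=3.43, Q1=20.57; dissipated=141.440
Op 2: GROUND 1: Q1=0; energy lost=35.265
Op 3: CLOSE 2-1: Q_total=3.43, C_total=7.00, V=0.49; Q2=0.49, Q1=2.94; dissipated=5.038
Total dissipated: 181.744 μJ

Answer: 181.74 μJ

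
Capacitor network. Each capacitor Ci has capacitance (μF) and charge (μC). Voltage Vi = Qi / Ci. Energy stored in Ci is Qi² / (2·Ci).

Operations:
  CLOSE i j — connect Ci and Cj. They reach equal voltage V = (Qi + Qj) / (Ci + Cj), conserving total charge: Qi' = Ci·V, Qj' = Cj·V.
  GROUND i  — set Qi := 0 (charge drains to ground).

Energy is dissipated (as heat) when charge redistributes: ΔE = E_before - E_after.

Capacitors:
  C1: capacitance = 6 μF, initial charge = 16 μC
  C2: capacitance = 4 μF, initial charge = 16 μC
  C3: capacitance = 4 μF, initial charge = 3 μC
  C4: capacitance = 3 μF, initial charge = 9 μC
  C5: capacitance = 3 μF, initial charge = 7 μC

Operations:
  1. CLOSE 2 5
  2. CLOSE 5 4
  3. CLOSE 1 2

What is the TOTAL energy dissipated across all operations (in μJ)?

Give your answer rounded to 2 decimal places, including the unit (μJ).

Initial: C1(6μF, Q=16μC, V=2.67V), C2(4μF, Q=16μC, V=4.00V), C3(4μF, Q=3μC, V=0.75V), C4(3μF, Q=9μC, V=3.00V), C5(3μF, Q=7μC, V=2.33V)
Op 1: CLOSE 2-5: Q_total=23.00, C_total=7.00, V=3.29; Q2=13.14, Q5=9.86; dissipated=2.381
Op 2: CLOSE 5-4: Q_total=18.86, C_total=6.00, V=3.14; Q5=9.43, Q4=9.43; dissipated=0.061
Op 3: CLOSE 1-2: Q_total=29.14, C_total=10.00, V=2.91; Q1=17.49, Q2=11.66; dissipated=0.460
Total dissipated: 2.902 μJ

Answer: 2.90 μJ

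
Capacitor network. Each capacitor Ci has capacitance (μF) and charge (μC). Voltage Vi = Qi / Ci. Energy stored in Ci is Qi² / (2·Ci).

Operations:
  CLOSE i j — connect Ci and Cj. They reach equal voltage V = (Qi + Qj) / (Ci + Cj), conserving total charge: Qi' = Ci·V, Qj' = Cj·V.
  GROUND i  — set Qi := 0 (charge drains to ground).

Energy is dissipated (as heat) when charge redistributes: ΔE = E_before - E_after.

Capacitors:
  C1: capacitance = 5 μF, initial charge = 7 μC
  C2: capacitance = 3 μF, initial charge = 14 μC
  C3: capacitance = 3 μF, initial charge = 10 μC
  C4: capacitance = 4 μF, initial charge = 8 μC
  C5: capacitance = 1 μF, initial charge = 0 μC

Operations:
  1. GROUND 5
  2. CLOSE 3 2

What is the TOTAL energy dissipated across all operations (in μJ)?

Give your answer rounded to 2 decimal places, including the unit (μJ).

Answer: 1.33 μJ

Derivation:
Initial: C1(5μF, Q=7μC, V=1.40V), C2(3μF, Q=14μC, V=4.67V), C3(3μF, Q=10μC, V=3.33V), C4(4μF, Q=8μC, V=2.00V), C5(1μF, Q=0μC, V=0.00V)
Op 1: GROUND 5: Q5=0; energy lost=0.000
Op 2: CLOSE 3-2: Q_total=24.00, C_total=6.00, V=4.00; Q3=12.00, Q2=12.00; dissipated=1.333
Total dissipated: 1.333 μJ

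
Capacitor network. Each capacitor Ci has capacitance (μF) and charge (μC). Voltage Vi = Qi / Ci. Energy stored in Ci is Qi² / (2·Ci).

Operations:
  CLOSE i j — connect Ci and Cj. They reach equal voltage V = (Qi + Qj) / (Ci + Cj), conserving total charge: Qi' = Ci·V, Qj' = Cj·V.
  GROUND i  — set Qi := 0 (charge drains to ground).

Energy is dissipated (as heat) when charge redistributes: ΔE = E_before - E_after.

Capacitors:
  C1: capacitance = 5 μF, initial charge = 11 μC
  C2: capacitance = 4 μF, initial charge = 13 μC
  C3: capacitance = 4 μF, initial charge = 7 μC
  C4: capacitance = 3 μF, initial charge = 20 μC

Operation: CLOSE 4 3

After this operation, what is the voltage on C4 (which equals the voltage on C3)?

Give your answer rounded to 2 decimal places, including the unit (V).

Initial: C1(5μF, Q=11μC, V=2.20V), C2(4μF, Q=13μC, V=3.25V), C3(4μF, Q=7μC, V=1.75V), C4(3μF, Q=20μC, V=6.67V)
Op 1: CLOSE 4-3: Q_total=27.00, C_total=7.00, V=3.86; Q4=11.57, Q3=15.43; dissipated=20.720

Answer: 3.86 V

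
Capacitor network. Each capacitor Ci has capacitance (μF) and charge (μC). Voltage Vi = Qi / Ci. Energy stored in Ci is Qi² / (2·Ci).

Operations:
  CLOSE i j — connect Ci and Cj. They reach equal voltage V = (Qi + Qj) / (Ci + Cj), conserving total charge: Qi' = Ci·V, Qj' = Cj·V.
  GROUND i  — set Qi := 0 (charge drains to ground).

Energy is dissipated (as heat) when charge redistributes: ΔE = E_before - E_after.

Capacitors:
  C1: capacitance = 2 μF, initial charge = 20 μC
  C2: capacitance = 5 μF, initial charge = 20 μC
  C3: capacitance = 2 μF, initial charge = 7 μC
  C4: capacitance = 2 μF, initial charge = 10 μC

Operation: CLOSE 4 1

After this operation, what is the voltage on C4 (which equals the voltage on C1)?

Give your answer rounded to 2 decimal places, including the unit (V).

Initial: C1(2μF, Q=20μC, V=10.00V), C2(5μF, Q=20μC, V=4.00V), C3(2μF, Q=7μC, V=3.50V), C4(2μF, Q=10μC, V=5.00V)
Op 1: CLOSE 4-1: Q_total=30.00, C_total=4.00, V=7.50; Q4=15.00, Q1=15.00; dissipated=12.500

Answer: 7.50 V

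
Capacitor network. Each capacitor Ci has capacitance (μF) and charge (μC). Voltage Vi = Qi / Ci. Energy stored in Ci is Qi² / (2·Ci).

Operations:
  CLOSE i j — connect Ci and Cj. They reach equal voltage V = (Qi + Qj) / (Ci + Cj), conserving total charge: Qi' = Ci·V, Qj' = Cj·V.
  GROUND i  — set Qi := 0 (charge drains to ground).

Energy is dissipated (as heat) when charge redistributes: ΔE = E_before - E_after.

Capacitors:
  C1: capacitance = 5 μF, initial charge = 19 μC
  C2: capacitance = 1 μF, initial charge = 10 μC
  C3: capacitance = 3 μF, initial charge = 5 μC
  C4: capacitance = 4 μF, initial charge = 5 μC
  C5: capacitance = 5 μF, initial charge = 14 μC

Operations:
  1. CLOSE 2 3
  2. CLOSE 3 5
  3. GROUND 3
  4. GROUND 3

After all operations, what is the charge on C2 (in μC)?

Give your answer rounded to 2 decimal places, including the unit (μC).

Initial: C1(5μF, Q=19μC, V=3.80V), C2(1μF, Q=10μC, V=10.00V), C3(3μF, Q=5μC, V=1.67V), C4(4μF, Q=5μC, V=1.25V), C5(5μF, Q=14μC, V=2.80V)
Op 1: CLOSE 2-3: Q_total=15.00, C_total=4.00, V=3.75; Q2=3.75, Q3=11.25; dissipated=26.042
Op 2: CLOSE 3-5: Q_total=25.25, C_total=8.00, V=3.16; Q3=9.47, Q5=15.78; dissipated=0.846
Op 3: GROUND 3: Q3=0; energy lost=14.943
Op 4: GROUND 3: Q3=0; energy lost=0.000
Final charges: Q1=19.00, Q2=3.75, Q3=0.00, Q4=5.00, Q5=15.78

Answer: 3.75 μC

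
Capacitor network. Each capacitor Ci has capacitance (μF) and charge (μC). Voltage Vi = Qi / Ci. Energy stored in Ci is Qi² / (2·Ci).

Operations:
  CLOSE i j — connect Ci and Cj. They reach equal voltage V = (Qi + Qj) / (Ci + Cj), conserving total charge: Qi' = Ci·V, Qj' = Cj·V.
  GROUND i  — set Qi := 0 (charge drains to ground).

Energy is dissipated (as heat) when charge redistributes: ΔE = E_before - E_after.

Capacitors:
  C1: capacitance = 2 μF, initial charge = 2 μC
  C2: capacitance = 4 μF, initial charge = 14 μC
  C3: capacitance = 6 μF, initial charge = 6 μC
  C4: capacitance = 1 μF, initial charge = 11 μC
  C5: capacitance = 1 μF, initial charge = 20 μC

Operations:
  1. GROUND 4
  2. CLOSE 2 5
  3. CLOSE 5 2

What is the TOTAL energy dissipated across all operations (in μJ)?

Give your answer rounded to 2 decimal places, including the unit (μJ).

Initial: C1(2μF, Q=2μC, V=1.00V), C2(4μF, Q=14μC, V=3.50V), C3(6μF, Q=6μC, V=1.00V), C4(1μF, Q=11μC, V=11.00V), C5(1μF, Q=20μC, V=20.00V)
Op 1: GROUND 4: Q4=0; energy lost=60.500
Op 2: CLOSE 2-5: Q_total=34.00, C_total=5.00, V=6.80; Q2=27.20, Q5=6.80; dissipated=108.900
Op 3: CLOSE 5-2: Q_total=34.00, C_total=5.00, V=6.80; Q5=6.80, Q2=27.20; dissipated=0.000
Total dissipated: 169.400 μJ

Answer: 169.40 μJ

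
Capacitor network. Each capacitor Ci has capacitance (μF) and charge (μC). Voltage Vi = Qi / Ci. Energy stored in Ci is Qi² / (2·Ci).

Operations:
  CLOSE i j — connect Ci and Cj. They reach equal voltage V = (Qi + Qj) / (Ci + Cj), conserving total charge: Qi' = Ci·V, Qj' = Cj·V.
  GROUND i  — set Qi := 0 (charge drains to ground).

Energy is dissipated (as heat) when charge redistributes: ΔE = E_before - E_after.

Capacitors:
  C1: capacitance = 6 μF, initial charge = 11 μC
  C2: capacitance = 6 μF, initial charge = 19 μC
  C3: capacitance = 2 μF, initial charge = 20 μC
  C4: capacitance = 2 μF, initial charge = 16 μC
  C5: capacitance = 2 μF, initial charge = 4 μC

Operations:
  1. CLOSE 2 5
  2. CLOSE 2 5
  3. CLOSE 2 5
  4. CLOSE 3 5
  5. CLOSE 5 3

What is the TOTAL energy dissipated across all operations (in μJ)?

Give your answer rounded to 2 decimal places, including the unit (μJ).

Answer: 26.40 μJ

Derivation:
Initial: C1(6μF, Q=11μC, V=1.83V), C2(6μF, Q=19μC, V=3.17V), C3(2μF, Q=20μC, V=10.00V), C4(2μF, Q=16μC, V=8.00V), C5(2μF, Q=4μC, V=2.00V)
Op 1: CLOSE 2-5: Q_total=23.00, C_total=8.00, V=2.88; Q2=17.25, Q5=5.75; dissipated=1.021
Op 2: CLOSE 2-5: Q_total=23.00, C_total=8.00, V=2.88; Q2=17.25, Q5=5.75; dissipated=0.000
Op 3: CLOSE 2-5: Q_total=23.00, C_total=8.00, V=2.88; Q2=17.25, Q5=5.75; dissipated=0.000
Op 4: CLOSE 3-5: Q_total=25.75, C_total=4.00, V=6.44; Q3=12.88, Q5=12.88; dissipated=25.383
Op 5: CLOSE 5-3: Q_total=25.75, C_total=4.00, V=6.44; Q5=12.88, Q3=12.88; dissipated=0.000
Total dissipated: 26.404 μJ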